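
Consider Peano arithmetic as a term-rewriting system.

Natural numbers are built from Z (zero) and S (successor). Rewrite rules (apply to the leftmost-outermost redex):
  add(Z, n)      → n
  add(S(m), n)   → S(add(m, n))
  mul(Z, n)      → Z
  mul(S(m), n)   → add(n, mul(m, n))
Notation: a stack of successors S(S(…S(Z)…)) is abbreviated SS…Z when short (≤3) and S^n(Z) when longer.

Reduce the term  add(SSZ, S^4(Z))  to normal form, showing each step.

Answer: normal form = S^6(Z)  (in 3 steps)

Working:
  start: add(SSZ, S^4(Z))
  [1] S(add(SZ, S^4(Z)))
  [2] S(S(add(Z, S^4(Z))))
  [3] S^6(Z)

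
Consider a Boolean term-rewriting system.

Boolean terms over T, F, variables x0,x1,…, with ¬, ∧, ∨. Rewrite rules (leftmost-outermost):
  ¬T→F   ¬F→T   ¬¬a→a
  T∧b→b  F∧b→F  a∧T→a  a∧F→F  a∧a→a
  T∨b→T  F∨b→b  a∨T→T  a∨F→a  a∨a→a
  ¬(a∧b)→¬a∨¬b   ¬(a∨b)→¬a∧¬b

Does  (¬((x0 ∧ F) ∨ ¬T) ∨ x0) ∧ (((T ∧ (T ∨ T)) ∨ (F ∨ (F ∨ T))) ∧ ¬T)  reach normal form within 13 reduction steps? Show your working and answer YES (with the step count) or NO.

Answer: YES — reaches normal form F in 13 ≤ 13 steps

Reduction:
  start: (¬((x0 ∧ F) ∨ ¬T) ∨ x0) ∧ (((T ∧ (T ∨ T)) ∨ (F ∨ (F ∨ T))) ∧ ¬T)
  [1] ((¬(x0 ∧ F) ∧ ¬¬T) ∨ x0) ∧ (((T ∧ (T ∨ T)) ∨ (F ∨ (F ∨ T))) ∧ ¬T)
  [2] (((¬x0 ∨ ¬F) ∧ ¬¬T) ∨ x0) ∧ (((T ∧ (T ∨ T)) ∨ (F ∨ (F ∨ T))) ∧ ¬T)
  [3] (((¬x0 ∨ T) ∧ ¬¬T) ∨ x0) ∧ (((T ∧ (T ∨ T)) ∨ (F ∨ (F ∨ T))) ∧ ¬T)
  [4] ((T ∧ ¬¬T) ∨ x0) ∧ (((T ∧ (T ∨ T)) ∨ (F ∨ (F ∨ T))) ∧ ¬T)
  [5] (¬¬T ∨ x0) ∧ (((T ∧ (T ∨ T)) ∨ (F ∨ (F ∨ T))) ∧ ¬T)
  [6] (T ∨ x0) ∧ (((T ∧ (T ∨ T)) ∨ (F ∨ (F ∨ T))) ∧ ¬T)
  [7] T ∧ (((T ∧ (T ∨ T)) ∨ (F ∨ (F ∨ T))) ∧ ¬T)
  [8] ((T ∧ (T ∨ T)) ∨ (F ∨ (F ∨ T))) ∧ ¬T
  [9] ((T ∨ T) ∨ (F ∨ (F ∨ T))) ∧ ¬T
  [10] (T ∨ (F ∨ (F ∨ T))) ∧ ¬T
  [11] T ∧ ¬T
  [12] ¬T
  [13] F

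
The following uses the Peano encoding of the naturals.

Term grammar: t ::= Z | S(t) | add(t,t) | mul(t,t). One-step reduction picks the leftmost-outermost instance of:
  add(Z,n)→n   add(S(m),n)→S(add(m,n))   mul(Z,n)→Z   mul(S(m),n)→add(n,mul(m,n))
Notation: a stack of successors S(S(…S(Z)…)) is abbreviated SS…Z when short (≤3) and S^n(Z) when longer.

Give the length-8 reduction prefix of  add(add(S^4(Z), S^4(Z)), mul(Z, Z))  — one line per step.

Answer: after 8 steps: S(S(S(S(add(add(Z, S^4(Z)), mul(Z, Z))))))

Reduction:
  start: add(add(S^4(Z), S^4(Z)), mul(Z, Z))
  [1] add(S(add(SSSZ, S^4(Z))), mul(Z, Z))
  [2] S(add(add(SSSZ, S^4(Z)), mul(Z, Z)))
  [3] S(add(S(add(SSZ, S^4(Z))), mul(Z, Z)))
  [4] S(S(add(add(SSZ, S^4(Z)), mul(Z, Z))))
  [5] S(S(add(S(add(SZ, S^4(Z))), mul(Z, Z))))
  [6] S(S(S(add(add(SZ, S^4(Z)), mul(Z, Z)))))
  [7] S(S(S(add(S(add(Z, S^4(Z))), mul(Z, Z)))))
  [8] S(S(S(S(add(add(Z, S^4(Z)), mul(Z, Z))))))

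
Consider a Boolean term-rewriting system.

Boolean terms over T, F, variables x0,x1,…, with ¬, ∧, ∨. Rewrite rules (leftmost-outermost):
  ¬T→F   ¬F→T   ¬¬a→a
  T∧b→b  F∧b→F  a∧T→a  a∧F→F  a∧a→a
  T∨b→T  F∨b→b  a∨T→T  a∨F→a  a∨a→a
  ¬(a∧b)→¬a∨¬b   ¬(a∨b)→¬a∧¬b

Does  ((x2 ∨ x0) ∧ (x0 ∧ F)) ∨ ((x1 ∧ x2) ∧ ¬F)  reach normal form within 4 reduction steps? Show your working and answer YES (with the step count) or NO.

Answer: NO — after 4 steps the term is (x1 ∧ x2) ∧ T, not yet normal

Reduction:
  start: ((x2 ∨ x0) ∧ (x0 ∧ F)) ∨ ((x1 ∧ x2) ∧ ¬F)
  [1] ((x2 ∨ x0) ∧ F) ∨ ((x1 ∧ x2) ∧ ¬F)
  [2] F ∨ ((x1 ∧ x2) ∧ ¬F)
  [3] (x1 ∧ x2) ∧ ¬F
  [4] (x1 ∧ x2) ∧ T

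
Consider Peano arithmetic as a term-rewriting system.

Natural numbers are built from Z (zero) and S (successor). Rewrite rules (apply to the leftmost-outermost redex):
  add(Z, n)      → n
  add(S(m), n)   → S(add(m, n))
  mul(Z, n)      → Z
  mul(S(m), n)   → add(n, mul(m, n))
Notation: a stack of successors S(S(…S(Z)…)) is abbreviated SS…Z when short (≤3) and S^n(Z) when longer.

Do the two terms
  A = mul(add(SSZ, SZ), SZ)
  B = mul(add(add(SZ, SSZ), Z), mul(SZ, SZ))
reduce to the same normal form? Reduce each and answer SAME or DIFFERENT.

Answer: SAME — A ⇓ SSSZ, B ⇓ SSSZ

Working:
Term A:
  start: mul(add(SSZ, SZ), SZ)
  →1  mul(S(add(SZ, SZ)), SZ)
  →2  add(SZ, mul(add(SZ, SZ), SZ))
  →3  S(add(Z, mul(add(SZ, SZ), SZ)))
  →4  S(mul(add(SZ, SZ), SZ))
  →5  S(mul(S(add(Z, SZ)), SZ))
  →6  S(add(SZ, mul(add(Z, SZ), SZ)))
  →7  S(S(add(Z, mul(add(Z, SZ), SZ))))
  →8  S(S(mul(add(Z, SZ), SZ)))
  →9  S(S(mul(SZ, SZ)))
  →10  S(S(add(SZ, mul(Z, SZ))))
  →11  S(S(S(add(Z, mul(Z, SZ)))))
  →12  S(S(S(mul(Z, SZ))))
  →13  SSSZ

Term B:
  start: mul(add(add(SZ, SSZ), Z), mul(SZ, SZ))
  →1  mul(add(S(add(Z, SSZ)), Z), mul(SZ, SZ))
  →2  mul(S(add(add(Z, SSZ), Z)), mul(SZ, SZ))
  →3  add(mul(SZ, SZ), mul(add(add(Z, SSZ), Z), mul(SZ, SZ)))
  →4  add(add(SZ, mul(Z, SZ)), mul(add(add(Z, SSZ), Z), mul(SZ, SZ)))
  →5  add(S(add(Z, mul(Z, SZ))), mul(add(add(Z, SSZ), Z), mul(SZ, SZ)))
  →6  S(add(add(Z, mul(Z, SZ)), mul(add(add(Z, SSZ), Z), mul(SZ, SZ))))
  →7  S(add(mul(Z, SZ), mul(add(add(Z, SSZ), Z), mul(SZ, SZ))))
  →8  S(add(Z, mul(add(add(Z, SSZ), Z), mul(SZ, SZ))))
  →9  S(mul(add(add(Z, SSZ), Z), mul(SZ, SZ)))
  →10  S(mul(add(SSZ, Z), mul(SZ, SZ)))
  →11  S(mul(S(add(SZ, Z)), mul(SZ, SZ)))
  →12  S(add(mul(SZ, SZ), mul(add(SZ, Z), mul(SZ, SZ))))
  →13  S(add(add(SZ, mul(Z, SZ)), mul(add(SZ, Z), mul(SZ, SZ))))
  →14  S(add(S(add(Z, mul(Z, SZ))), mul(add(SZ, Z), mul(SZ, SZ))))
  →15  S(S(add(add(Z, mul(Z, SZ)), mul(add(SZ, Z), mul(SZ, SZ)))))
  →16  S(S(add(mul(Z, SZ), mul(add(SZ, Z), mul(SZ, SZ)))))
  →17  S(S(add(Z, mul(add(SZ, Z), mul(SZ, SZ)))))
  →18  S(S(mul(add(SZ, Z), mul(SZ, SZ))))
  →19  S(S(mul(S(add(Z, Z)), mul(SZ, SZ))))
  →20  S(S(add(mul(SZ, SZ), mul(add(Z, Z), mul(SZ, SZ)))))
  →21  S(S(add(add(SZ, mul(Z, SZ)), mul(add(Z, Z), mul(SZ, SZ)))))
  →22  S(S(add(S(add(Z, mul(Z, SZ))), mul(add(Z, Z), mul(SZ, SZ)))))
  →23  S(S(S(add(add(Z, mul(Z, SZ)), mul(add(Z, Z), mul(SZ, SZ))))))
  →24  S(S(S(add(mul(Z, SZ), mul(add(Z, Z), mul(SZ, SZ))))))
  →25  S(S(S(add(Z, mul(add(Z, Z), mul(SZ, SZ))))))
  →26  S(S(S(mul(add(Z, Z), mul(SZ, SZ)))))
  →27  S(S(S(mul(Z, mul(SZ, SZ)))))
  →28  SSSZ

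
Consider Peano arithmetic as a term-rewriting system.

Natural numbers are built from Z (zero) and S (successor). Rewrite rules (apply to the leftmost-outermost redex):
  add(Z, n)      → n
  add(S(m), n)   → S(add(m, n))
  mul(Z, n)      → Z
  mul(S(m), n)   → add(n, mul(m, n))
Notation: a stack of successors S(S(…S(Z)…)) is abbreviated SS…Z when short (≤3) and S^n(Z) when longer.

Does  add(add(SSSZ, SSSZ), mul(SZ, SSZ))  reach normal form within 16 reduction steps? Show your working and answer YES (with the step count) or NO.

  start: add(add(SSSZ, SSSZ), mul(SZ, SSZ))
  →1  add(S(add(SSZ, SSSZ)), mul(SZ, SSZ))
  →2  S(add(add(SSZ, SSSZ), mul(SZ, SSZ)))
  →3  S(add(S(add(SZ, SSSZ)), mul(SZ, SSZ)))
  →4  S(S(add(add(SZ, SSSZ), mul(SZ, SSZ))))
  →5  S(S(add(S(add(Z, SSSZ)), mul(SZ, SSZ))))
  →6  S(S(S(add(add(Z, SSSZ), mul(SZ, SSZ)))))
  →7  S(S(S(add(SSSZ, mul(SZ, SSZ)))))
  →8  S(S(S(S(add(SSZ, mul(SZ, SSZ))))))
  →9  S(S(S(S(S(add(SZ, mul(SZ, SSZ)))))))
  →10  S(S(S(S(S(S(add(Z, mul(SZ, SSZ))))))))
  →11  S(S(S(S(S(S(mul(SZ, SSZ)))))))
  →12  S(S(S(S(S(S(add(SSZ, mul(Z, SSZ))))))))
  →13  S(S(S(S(S(S(S(add(SZ, mul(Z, SSZ)))))))))
  →14  S(S(S(S(S(S(S(S(add(Z, mul(Z, SSZ))))))))))
  →15  S(S(S(S(S(S(S(S(mul(Z, SSZ)))))))))
  →16  S^8(Z)

Answer: YES — reaches normal form S^8(Z) in 16 ≤ 16 steps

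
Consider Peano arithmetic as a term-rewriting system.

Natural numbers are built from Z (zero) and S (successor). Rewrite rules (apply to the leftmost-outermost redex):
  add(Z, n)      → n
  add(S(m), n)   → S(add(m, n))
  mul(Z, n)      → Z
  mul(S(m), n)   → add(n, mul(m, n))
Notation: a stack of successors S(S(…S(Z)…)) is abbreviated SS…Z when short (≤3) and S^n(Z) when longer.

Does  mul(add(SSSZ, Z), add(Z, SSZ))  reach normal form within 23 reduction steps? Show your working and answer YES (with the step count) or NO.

  start: mul(add(SSSZ, Z), add(Z, SSZ))
  step 1: mul(S(add(SSZ, Z)), add(Z, SSZ))
  step 2: add(add(Z, SSZ), mul(add(SSZ, Z), add(Z, SSZ)))
  step 3: add(SSZ, mul(add(SSZ, Z), add(Z, SSZ)))
  step 4: S(add(SZ, mul(add(SSZ, Z), add(Z, SSZ))))
  step 5: S(S(add(Z, mul(add(SSZ, Z), add(Z, SSZ)))))
  step 6: S(S(mul(add(SSZ, Z), add(Z, SSZ))))
  step 7: S(S(mul(S(add(SZ, Z)), add(Z, SSZ))))
  step 8: S(S(add(add(Z, SSZ), mul(add(SZ, Z), add(Z, SSZ)))))
  step 9: S(S(add(SSZ, mul(add(SZ, Z), add(Z, SSZ)))))
  step 10: S(S(S(add(SZ, mul(add(SZ, Z), add(Z, SSZ))))))
  step 11: S(S(S(S(add(Z, mul(add(SZ, Z), add(Z, SSZ)))))))
  step 12: S(S(S(S(mul(add(SZ, Z), add(Z, SSZ))))))
  step 13: S(S(S(S(mul(S(add(Z, Z)), add(Z, SSZ))))))
  step 14: S(S(S(S(add(add(Z, SSZ), mul(add(Z, Z), add(Z, SSZ)))))))
  step 15: S(S(S(S(add(SSZ, mul(add(Z, Z), add(Z, SSZ)))))))
  step 16: S(S(S(S(S(add(SZ, mul(add(Z, Z), add(Z, SSZ))))))))
  step 17: S(S(S(S(S(S(add(Z, mul(add(Z, Z), add(Z, SSZ)))))))))
  step 18: S(S(S(S(S(S(mul(add(Z, Z), add(Z, SSZ))))))))
  step 19: S(S(S(S(S(S(mul(Z, add(Z, SSZ))))))))
  step 20: S^6(Z)

Answer: YES — reaches normal form S^6(Z) in 20 ≤ 23 steps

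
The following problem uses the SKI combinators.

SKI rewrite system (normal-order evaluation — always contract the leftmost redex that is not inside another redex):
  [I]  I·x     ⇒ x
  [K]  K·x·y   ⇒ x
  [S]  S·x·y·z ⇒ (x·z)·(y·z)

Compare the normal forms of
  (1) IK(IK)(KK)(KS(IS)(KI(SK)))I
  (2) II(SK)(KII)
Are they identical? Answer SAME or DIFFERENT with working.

Answer: DIFFERENT — A ⇓ SI, B ⇓ SKI

Working:
Term A:
  start: IK(IK)(KK)(KS(IS)(KI(SK)))I
  [1] K(IK)(KK)(KS(IS)(KI(SK)))I
  [2] IK(KS(IS)(KI(SK)))I
  [3] K(KS(IS)(KI(SK)))I
  [4] KS(IS)(KI(SK))
  [5] S(KI(SK))
  [6] SI

Term B:
  start: II(SK)(KII)
  [1] I(SK)(KII)
  [2] SK(KII)
  [3] SKI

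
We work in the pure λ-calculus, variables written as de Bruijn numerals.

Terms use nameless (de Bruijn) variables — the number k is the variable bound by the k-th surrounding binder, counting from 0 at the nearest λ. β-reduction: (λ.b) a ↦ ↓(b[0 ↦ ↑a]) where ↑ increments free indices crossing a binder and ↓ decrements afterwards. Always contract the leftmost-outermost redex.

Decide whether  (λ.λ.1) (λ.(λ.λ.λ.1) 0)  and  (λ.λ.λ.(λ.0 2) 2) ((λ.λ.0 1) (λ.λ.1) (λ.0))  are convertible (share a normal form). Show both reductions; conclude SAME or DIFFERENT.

Term A:
  start: (λ.λ.1) (λ.(λ.λ.λ.1) 0)
  [1] λ.λ.(λ.λ.λ.1) 0
  [2] λ.λ.λ.λ.1

Term B:
  start: (λ.λ.λ.(λ.0 2) 2) ((λ.λ.0 1) (λ.λ.1) (λ.0))
  [1] λ.λ.(λ.0 2) ((λ.λ.0 1) (λ.λ.1) (λ.0))
  [2] λ.λ.(λ.λ.0 1) (λ.λ.1) (λ.0) 1
  [3] λ.λ.(λ.0 (λ.λ.1)) (λ.0) 1
  [4] λ.λ.(λ.0) (λ.λ.1) 1
  [5] λ.λ.(λ.λ.1) 1
  [6] λ.λ.λ.2

Answer: DIFFERENT — A ⇓ λ.λ.λ.λ.1, B ⇓ λ.λ.λ.2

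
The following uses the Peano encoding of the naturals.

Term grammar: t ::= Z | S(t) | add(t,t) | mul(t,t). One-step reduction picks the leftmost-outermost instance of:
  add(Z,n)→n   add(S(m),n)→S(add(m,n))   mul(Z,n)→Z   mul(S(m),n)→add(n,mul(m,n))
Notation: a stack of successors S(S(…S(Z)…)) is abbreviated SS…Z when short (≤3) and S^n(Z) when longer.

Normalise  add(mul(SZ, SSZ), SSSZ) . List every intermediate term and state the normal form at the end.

  start: add(mul(SZ, SSZ), SSSZ)
  [1] add(add(SSZ, mul(Z, SSZ)), SSSZ)
  [2] add(S(add(SZ, mul(Z, SSZ))), SSSZ)
  [3] S(add(add(SZ, mul(Z, SSZ)), SSSZ))
  [4] S(add(S(add(Z, mul(Z, SSZ))), SSSZ))
  [5] S(S(add(add(Z, mul(Z, SSZ)), SSSZ)))
  [6] S(S(add(mul(Z, SSZ), SSSZ)))
  [7] S(S(add(Z, SSSZ)))
  [8] S^5(Z)

Answer: normal form = S^5(Z)  (in 8 steps)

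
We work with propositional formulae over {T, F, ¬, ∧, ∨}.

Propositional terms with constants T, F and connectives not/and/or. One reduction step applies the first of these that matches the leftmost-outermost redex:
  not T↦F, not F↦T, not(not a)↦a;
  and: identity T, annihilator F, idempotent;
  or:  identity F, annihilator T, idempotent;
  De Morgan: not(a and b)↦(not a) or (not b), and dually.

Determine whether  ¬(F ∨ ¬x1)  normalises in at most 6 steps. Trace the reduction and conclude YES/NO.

Answer: YES — reaches normal form x1 in 4 ≤ 6 steps

Working:
  start: ¬(F ∨ ¬x1)
  →1  ¬F ∧ ¬¬x1
  →2  T ∧ ¬¬x1
  →3  ¬¬x1
  →4  x1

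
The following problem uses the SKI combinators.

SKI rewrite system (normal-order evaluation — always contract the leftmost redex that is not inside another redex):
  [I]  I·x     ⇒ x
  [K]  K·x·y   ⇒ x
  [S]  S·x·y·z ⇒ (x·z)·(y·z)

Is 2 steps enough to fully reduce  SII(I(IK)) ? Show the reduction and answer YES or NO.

Answer: NO — after 2 steps the term is I(IK)(I(I(IK))), not yet normal

Derivation:
  start: SII(I(IK))
  [1] I(I(IK))(I(I(IK)))
  [2] I(IK)(I(I(IK)))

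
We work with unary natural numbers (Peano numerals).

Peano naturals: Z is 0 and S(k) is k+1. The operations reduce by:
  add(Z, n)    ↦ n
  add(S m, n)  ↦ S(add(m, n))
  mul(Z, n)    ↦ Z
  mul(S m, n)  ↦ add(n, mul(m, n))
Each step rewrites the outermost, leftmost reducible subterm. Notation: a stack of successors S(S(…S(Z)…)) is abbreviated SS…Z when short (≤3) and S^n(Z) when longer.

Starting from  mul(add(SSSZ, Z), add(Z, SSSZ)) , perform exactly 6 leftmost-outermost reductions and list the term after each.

Answer: after 6 steps: S(S(S(add(Z, mul(add(SSZ, Z), add(Z, SSSZ))))))

Reduction:
  start: mul(add(SSSZ, Z), add(Z, SSSZ))
  →1  mul(S(add(SSZ, Z)), add(Z, SSSZ))
  →2  add(add(Z, SSSZ), mul(add(SSZ, Z), add(Z, SSSZ)))
  →3  add(SSSZ, mul(add(SSZ, Z), add(Z, SSSZ)))
  →4  S(add(SSZ, mul(add(SSZ, Z), add(Z, SSSZ))))
  →5  S(S(add(SZ, mul(add(SSZ, Z), add(Z, SSSZ)))))
  →6  S(S(S(add(Z, mul(add(SSZ, Z), add(Z, SSSZ))))))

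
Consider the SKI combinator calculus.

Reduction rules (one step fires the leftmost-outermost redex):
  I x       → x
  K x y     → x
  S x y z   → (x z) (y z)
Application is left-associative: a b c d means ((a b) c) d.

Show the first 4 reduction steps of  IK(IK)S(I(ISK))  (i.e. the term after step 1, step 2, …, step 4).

  start: IK(IK)S(I(ISK))
  →1  K(IK)S(I(ISK))
  →2  IK(I(ISK))
  →3  K(I(ISK))
  →4  K(ISK)

Answer: after 4 steps: K(ISK)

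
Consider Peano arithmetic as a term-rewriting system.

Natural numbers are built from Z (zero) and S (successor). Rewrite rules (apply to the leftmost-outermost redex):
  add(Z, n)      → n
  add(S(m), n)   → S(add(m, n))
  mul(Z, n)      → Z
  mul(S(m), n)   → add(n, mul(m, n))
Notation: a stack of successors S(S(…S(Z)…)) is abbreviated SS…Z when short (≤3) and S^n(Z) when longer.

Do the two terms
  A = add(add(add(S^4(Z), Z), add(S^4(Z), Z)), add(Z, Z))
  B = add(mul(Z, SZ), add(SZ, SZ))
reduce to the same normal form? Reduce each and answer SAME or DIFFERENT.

Answer: DIFFERENT — A ⇓ S^8(Z), B ⇓ SSZ

Reduction:
Term A:
  start: add(add(add(S^4(Z), Z), add(S^4(Z), Z)), add(Z, Z))
  step 1: add(add(S(add(SSSZ, Z)), add(S^4(Z), Z)), add(Z, Z))
  step 2: add(S(add(add(SSSZ, Z), add(S^4(Z), Z))), add(Z, Z))
  step 3: S(add(add(add(SSSZ, Z), add(S^4(Z), Z)), add(Z, Z)))
  step 4: S(add(add(S(add(SSZ, Z)), add(S^4(Z), Z)), add(Z, Z)))
  step 5: S(add(S(add(add(SSZ, Z), add(S^4(Z), Z))), add(Z, Z)))
  step 6: S(S(add(add(add(SSZ, Z), add(S^4(Z), Z)), add(Z, Z))))
  step 7: S(S(add(add(S(add(SZ, Z)), add(S^4(Z), Z)), add(Z, Z))))
  step 8: S(S(add(S(add(add(SZ, Z), add(S^4(Z), Z))), add(Z, Z))))
  step 9: S(S(S(add(add(add(SZ, Z), add(S^4(Z), Z)), add(Z, Z)))))
  step 10: S(S(S(add(add(S(add(Z, Z)), add(S^4(Z), Z)), add(Z, Z)))))
  step 11: S(S(S(add(S(add(add(Z, Z), add(S^4(Z), Z))), add(Z, Z)))))
  step 12: S(S(S(S(add(add(add(Z, Z), add(S^4(Z), Z)), add(Z, Z))))))
  step 13: S(S(S(S(add(add(Z, add(S^4(Z), Z)), add(Z, Z))))))
  step 14: S(S(S(S(add(add(S^4(Z), Z), add(Z, Z))))))
  step 15: S(S(S(S(add(S(add(SSSZ, Z)), add(Z, Z))))))
  step 16: S(S(S(S(S(add(add(SSSZ, Z), add(Z, Z)))))))
  step 17: S(S(S(S(S(add(S(add(SSZ, Z)), add(Z, Z)))))))
  step 18: S(S(S(S(S(S(add(add(SSZ, Z), add(Z, Z))))))))
  step 19: S(S(S(S(S(S(add(S(add(SZ, Z)), add(Z, Z))))))))
  step 20: S(S(S(S(S(S(S(add(add(SZ, Z), add(Z, Z)))))))))
  step 21: S(S(S(S(S(S(S(add(S(add(Z, Z)), add(Z, Z)))))))))
  step 22: S(S(S(S(S(S(S(S(add(add(Z, Z), add(Z, Z))))))))))
  step 23: S(S(S(S(S(S(S(S(add(Z, add(Z, Z))))))))))
  step 24: S(S(S(S(S(S(S(S(add(Z, Z)))))))))
  step 25: S^8(Z)

Term B:
  start: add(mul(Z, SZ), add(SZ, SZ))
  step 1: add(Z, add(SZ, SZ))
  step 2: add(SZ, SZ)
  step 3: S(add(Z, SZ))
  step 4: SSZ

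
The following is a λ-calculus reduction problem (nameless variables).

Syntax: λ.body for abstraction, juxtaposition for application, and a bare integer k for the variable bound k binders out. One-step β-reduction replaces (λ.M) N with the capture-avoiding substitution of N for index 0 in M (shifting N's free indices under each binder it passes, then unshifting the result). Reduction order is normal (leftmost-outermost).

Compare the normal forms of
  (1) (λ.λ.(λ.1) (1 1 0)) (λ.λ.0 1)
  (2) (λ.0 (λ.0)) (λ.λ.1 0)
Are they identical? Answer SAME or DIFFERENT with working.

Term A:
  start: (λ.λ.(λ.1) (1 1 0)) (λ.λ.0 1)
  [1] λ.(λ.1) ((λ.λ.0 1) (λ.λ.0 1) 0)
  [2] λ.0

Term B:
  start: (λ.0 (λ.0)) (λ.λ.1 0)
  [1] (λ.λ.1 0) (λ.0)
  [2] λ.(λ.0) 0
  [3] λ.0

Answer: SAME — A ⇓ λ.0, B ⇓ λ.0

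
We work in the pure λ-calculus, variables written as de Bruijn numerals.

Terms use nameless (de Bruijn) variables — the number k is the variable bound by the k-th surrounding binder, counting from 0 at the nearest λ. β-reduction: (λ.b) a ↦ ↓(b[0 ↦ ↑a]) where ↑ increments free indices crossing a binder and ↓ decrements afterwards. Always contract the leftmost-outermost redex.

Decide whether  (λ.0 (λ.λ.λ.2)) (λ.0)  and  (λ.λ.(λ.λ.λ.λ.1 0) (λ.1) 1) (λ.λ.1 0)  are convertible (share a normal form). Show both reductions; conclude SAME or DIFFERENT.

Term A:
  start: (λ.0 (λ.λ.λ.2)) (λ.0)
  step 1: (λ.0) (λ.λ.λ.2)
  step 2: λ.λ.λ.2

Term B:
  start: (λ.λ.(λ.λ.λ.λ.1 0) (λ.1) 1) (λ.λ.1 0)
  step 1: λ.(λ.λ.λ.λ.1 0) (λ.1) (λ.λ.1 0)
  step 2: λ.(λ.λ.λ.1 0) (λ.λ.1 0)
  step 3: λ.λ.λ.1 0

Answer: DIFFERENT — A ⇓ λ.λ.λ.2, B ⇓ λ.λ.λ.1 0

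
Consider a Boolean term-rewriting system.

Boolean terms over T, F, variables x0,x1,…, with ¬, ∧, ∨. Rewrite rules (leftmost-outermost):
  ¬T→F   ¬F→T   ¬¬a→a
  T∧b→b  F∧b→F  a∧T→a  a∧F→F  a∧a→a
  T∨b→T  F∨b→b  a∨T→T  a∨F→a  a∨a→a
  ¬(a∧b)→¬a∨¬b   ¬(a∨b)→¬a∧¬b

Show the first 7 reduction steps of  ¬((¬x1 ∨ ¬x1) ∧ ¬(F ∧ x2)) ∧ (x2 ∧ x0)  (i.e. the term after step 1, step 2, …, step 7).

Answer: after 7 steps: x1 ∧ (x2 ∧ x0)

Derivation:
  start: ¬((¬x1 ∨ ¬x1) ∧ ¬(F ∧ x2)) ∧ (x2 ∧ x0)
  [1] (¬(¬x1 ∨ ¬x1) ∨ ¬¬(F ∧ x2)) ∧ (x2 ∧ x0)
  [2] ((¬¬x1 ∧ ¬¬x1) ∨ ¬¬(F ∧ x2)) ∧ (x2 ∧ x0)
  [3] (¬¬x1 ∨ ¬¬(F ∧ x2)) ∧ (x2 ∧ x0)
  [4] (x1 ∨ ¬¬(F ∧ x2)) ∧ (x2 ∧ x0)
  [5] (x1 ∨ (F ∧ x2)) ∧ (x2 ∧ x0)
  [6] (x1 ∨ F) ∧ (x2 ∧ x0)
  [7] x1 ∧ (x2 ∧ x0)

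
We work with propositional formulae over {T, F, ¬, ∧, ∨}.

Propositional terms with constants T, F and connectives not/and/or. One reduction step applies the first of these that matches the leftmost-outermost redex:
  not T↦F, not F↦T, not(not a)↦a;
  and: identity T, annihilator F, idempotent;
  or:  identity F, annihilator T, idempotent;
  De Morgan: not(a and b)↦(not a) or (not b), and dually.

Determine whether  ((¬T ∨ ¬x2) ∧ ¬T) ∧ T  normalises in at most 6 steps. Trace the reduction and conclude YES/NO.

Answer: YES — reaches normal form F in 5 ≤ 6 steps

Reduction:
  start: ((¬T ∨ ¬x2) ∧ ¬T) ∧ T
  [1] (¬T ∨ ¬x2) ∧ ¬T
  [2] (F ∨ ¬x2) ∧ ¬T
  [3] ¬x2 ∧ ¬T
  [4] ¬x2 ∧ F
  [5] F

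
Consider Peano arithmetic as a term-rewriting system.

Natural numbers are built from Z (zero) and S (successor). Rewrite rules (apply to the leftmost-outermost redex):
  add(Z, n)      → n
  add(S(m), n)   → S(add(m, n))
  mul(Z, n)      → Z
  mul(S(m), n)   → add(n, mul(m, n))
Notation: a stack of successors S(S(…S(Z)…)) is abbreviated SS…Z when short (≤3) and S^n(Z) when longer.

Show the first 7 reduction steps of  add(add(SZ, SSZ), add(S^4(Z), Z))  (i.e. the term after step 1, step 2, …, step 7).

Answer: after 7 steps: S(S(S(S(add(SSSZ, Z)))))

Working:
  start: add(add(SZ, SSZ), add(S^4(Z), Z))
  [1] add(S(add(Z, SSZ)), add(S^4(Z), Z))
  [2] S(add(add(Z, SSZ), add(S^4(Z), Z)))
  [3] S(add(SSZ, add(S^4(Z), Z)))
  [4] S(S(add(SZ, add(S^4(Z), Z))))
  [5] S(S(S(add(Z, add(S^4(Z), Z)))))
  [6] S(S(S(add(S^4(Z), Z))))
  [7] S(S(S(S(add(SSSZ, Z)))))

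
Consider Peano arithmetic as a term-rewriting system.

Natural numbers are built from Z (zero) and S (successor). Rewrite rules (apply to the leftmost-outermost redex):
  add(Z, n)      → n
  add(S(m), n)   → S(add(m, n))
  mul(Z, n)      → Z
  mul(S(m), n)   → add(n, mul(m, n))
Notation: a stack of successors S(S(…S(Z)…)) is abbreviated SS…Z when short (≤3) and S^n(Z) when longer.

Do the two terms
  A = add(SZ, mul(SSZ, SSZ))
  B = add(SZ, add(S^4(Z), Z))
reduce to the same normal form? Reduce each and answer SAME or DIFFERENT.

Answer: SAME — A ⇓ S^5(Z), B ⇓ S^5(Z)

Derivation:
Term A:
  start: add(SZ, mul(SSZ, SSZ))
  [1] S(add(Z, mul(SSZ, SSZ)))
  [2] S(mul(SSZ, SSZ))
  [3] S(add(SSZ, mul(SZ, SSZ)))
  [4] S(S(add(SZ, mul(SZ, SSZ))))
  [5] S(S(S(add(Z, mul(SZ, SSZ)))))
  [6] S(S(S(mul(SZ, SSZ))))
  [7] S(S(S(add(SSZ, mul(Z, SSZ)))))
  [8] S(S(S(S(add(SZ, mul(Z, SSZ))))))
  [9] S(S(S(S(S(add(Z, mul(Z, SSZ)))))))
  [10] S(S(S(S(S(mul(Z, SSZ))))))
  [11] S^5(Z)

Term B:
  start: add(SZ, add(S^4(Z), Z))
  [1] S(add(Z, add(S^4(Z), Z)))
  [2] S(add(S^4(Z), Z))
  [3] S(S(add(SSSZ, Z)))
  [4] S(S(S(add(SSZ, Z))))
  [5] S(S(S(S(add(SZ, Z)))))
  [6] S(S(S(S(S(add(Z, Z))))))
  [7] S^5(Z)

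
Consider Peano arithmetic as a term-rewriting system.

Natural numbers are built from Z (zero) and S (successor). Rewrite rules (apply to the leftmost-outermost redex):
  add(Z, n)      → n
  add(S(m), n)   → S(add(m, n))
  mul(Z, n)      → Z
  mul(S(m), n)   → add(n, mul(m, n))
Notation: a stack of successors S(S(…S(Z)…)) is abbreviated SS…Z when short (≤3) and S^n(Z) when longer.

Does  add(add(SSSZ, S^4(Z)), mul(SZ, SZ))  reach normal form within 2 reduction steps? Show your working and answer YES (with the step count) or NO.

  start: add(add(SSSZ, S^4(Z)), mul(SZ, SZ))
  [1] add(S(add(SSZ, S^4(Z))), mul(SZ, SZ))
  [2] S(add(add(SSZ, S^4(Z)), mul(SZ, SZ)))

Answer: NO — after 2 steps the term is S(add(add(SSZ, S^4(Z)), mul(SZ, SZ))), not yet normal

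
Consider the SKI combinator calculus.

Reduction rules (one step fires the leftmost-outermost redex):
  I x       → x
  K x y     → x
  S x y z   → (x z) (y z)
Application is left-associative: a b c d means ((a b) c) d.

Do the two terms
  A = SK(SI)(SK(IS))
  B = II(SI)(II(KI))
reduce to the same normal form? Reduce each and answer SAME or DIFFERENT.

Answer: DIFFERENT — A ⇓ SKS, B ⇓ SI(KI)

Derivation:
Term A:
  start: SK(SI)(SK(IS))
  step 1: K(SK(IS))(SI(SK(IS)))
  step 2: SK(IS)
  step 3: SKS

Term B:
  start: II(SI)(II(KI))
  step 1: I(SI)(II(KI))
  step 2: SI(II(KI))
  step 3: SI(I(KI))
  step 4: SI(KI)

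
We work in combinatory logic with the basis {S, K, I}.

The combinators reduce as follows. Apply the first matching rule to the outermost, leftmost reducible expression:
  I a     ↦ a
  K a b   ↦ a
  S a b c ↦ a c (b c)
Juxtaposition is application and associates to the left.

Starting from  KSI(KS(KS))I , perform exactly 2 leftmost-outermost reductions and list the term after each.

Answer: after 2 steps: SSI

Working:
  start: KSI(KS(KS))I
  step 1: S(KS(KS))I
  step 2: SSI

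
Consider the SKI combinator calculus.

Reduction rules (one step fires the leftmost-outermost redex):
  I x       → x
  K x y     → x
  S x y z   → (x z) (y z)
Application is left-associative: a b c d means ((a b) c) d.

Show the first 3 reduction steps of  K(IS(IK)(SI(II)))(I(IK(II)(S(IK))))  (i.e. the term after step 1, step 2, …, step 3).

  start: K(IS(IK)(SI(II)))(I(IK(II)(S(IK))))
  →1  IS(IK)(SI(II))
  →2  S(IK)(SI(II))
  →3  SK(SI(II))

Answer: after 3 steps: SK(SI(II))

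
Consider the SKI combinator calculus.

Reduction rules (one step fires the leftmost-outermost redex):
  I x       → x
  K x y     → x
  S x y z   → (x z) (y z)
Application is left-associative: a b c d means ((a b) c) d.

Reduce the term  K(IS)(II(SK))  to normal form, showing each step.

  start: K(IS)(II(SK))
  [1] IS
  [2] S

Answer: normal form = S  (in 2 steps)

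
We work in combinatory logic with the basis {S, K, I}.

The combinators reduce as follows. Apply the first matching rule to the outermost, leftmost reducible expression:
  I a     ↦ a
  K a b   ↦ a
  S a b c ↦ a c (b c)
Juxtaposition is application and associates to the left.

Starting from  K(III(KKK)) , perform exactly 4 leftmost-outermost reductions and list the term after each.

  start: K(III(KKK))
  step 1: K(II(KKK))
  step 2: K(I(KKK))
  step 3: K(KKK)
  step 4: KK

Answer: after 4 steps: KK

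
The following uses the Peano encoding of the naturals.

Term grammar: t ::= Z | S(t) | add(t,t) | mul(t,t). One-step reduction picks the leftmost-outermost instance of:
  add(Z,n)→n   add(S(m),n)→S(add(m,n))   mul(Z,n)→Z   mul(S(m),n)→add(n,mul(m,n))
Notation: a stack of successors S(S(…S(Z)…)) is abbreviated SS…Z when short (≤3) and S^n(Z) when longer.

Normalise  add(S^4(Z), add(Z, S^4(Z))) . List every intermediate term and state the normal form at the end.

  start: add(S^4(Z), add(Z, S^4(Z)))
  →1  S(add(SSSZ, add(Z, S^4(Z))))
  →2  S(S(add(SSZ, add(Z, S^4(Z)))))
  →3  S(S(S(add(SZ, add(Z, S^4(Z))))))
  →4  S(S(S(S(add(Z, add(Z, S^4(Z)))))))
  →5  S(S(S(S(add(Z, S^4(Z))))))
  →6  S^8(Z)

Answer: normal form = S^8(Z)  (in 6 steps)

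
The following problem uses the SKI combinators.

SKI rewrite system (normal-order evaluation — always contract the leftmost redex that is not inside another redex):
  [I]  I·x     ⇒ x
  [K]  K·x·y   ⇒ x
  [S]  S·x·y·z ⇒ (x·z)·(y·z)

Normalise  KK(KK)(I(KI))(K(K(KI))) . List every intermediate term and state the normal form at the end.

  start: KK(KK)(I(KI))(K(K(KI)))
  →1  K(I(KI))(K(K(KI)))
  →2  I(KI)
  →3  KI

Answer: normal form = KI  (in 3 steps)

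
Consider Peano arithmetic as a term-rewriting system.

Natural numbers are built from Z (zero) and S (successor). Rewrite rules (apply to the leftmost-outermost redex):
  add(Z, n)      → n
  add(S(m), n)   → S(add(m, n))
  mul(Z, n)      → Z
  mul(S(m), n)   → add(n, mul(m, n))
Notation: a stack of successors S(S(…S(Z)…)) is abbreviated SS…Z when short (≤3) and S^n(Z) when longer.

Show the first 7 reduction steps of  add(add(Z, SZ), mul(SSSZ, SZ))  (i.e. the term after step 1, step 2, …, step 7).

Answer: after 7 steps: S(S(add(SZ, mul(SZ, SZ))))

Working:
  start: add(add(Z, SZ), mul(SSSZ, SZ))
  step 1: add(SZ, mul(SSSZ, SZ))
  step 2: S(add(Z, mul(SSSZ, SZ)))
  step 3: S(mul(SSSZ, SZ))
  step 4: S(add(SZ, mul(SSZ, SZ)))
  step 5: S(S(add(Z, mul(SSZ, SZ))))
  step 6: S(S(mul(SSZ, SZ)))
  step 7: S(S(add(SZ, mul(SZ, SZ))))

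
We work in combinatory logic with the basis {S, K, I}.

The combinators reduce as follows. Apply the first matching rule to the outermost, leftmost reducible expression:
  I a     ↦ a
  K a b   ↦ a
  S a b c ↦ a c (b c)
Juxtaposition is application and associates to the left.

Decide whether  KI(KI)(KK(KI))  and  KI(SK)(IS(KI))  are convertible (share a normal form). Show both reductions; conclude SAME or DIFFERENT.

Term A:
  start: KI(KI)(KK(KI))
  →1  I(KK(KI))
  →2  KK(KI)
  →3  K

Term B:
  start: KI(SK)(IS(KI))
  →1  I(IS(KI))
  →2  IS(KI)
  →3  S(KI)

Answer: DIFFERENT — A ⇓ K, B ⇓ S(KI)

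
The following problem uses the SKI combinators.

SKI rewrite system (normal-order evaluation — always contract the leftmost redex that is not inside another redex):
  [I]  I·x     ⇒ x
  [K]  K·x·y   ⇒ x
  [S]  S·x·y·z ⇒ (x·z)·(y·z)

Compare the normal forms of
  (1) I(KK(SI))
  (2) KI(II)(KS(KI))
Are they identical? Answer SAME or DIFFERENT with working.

Term A:
  start: I(KK(SI))
  [1] KK(SI)
  [2] K

Term B:
  start: KI(II)(KS(KI))
  [1] I(KS(KI))
  [2] KS(KI)
  [3] S

Answer: DIFFERENT — A ⇓ K, B ⇓ S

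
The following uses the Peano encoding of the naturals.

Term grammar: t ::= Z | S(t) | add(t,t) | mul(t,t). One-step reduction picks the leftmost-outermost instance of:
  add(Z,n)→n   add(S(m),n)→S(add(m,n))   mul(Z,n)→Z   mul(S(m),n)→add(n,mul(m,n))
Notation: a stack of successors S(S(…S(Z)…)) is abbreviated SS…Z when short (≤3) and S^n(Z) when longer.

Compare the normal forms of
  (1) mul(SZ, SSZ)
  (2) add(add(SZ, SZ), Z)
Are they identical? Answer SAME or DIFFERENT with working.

Term A:
  start: mul(SZ, SSZ)
  step 1: add(SSZ, mul(Z, SSZ))
  step 2: S(add(SZ, mul(Z, SSZ)))
  step 3: S(S(add(Z, mul(Z, SSZ))))
  step 4: S(S(mul(Z, SSZ)))
  step 5: SSZ

Term B:
  start: add(add(SZ, SZ), Z)
  step 1: add(S(add(Z, SZ)), Z)
  step 2: S(add(add(Z, SZ), Z))
  step 3: S(add(SZ, Z))
  step 4: S(S(add(Z, Z)))
  step 5: SSZ

Answer: SAME — A ⇓ SSZ, B ⇓ SSZ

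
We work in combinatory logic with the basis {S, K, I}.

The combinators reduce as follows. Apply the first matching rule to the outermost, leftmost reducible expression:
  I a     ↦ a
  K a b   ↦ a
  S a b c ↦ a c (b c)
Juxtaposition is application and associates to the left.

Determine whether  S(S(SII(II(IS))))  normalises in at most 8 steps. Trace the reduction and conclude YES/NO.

  start: S(S(SII(II(IS))))
  step 1: S(S(I(II(IS))(I(II(IS)))))
  step 2: S(S(II(IS)(I(II(IS)))))
  step 3: S(S(I(IS)(I(II(IS)))))
  step 4: S(S(IS(I(II(IS)))))
  step 5: S(S(S(I(II(IS)))))
  step 6: S(S(S(II(IS))))
  step 7: S(S(S(I(IS))))
  step 8: S(S(S(IS)))

Answer: NO — after 8 steps the term is S(S(S(IS))), not yet normal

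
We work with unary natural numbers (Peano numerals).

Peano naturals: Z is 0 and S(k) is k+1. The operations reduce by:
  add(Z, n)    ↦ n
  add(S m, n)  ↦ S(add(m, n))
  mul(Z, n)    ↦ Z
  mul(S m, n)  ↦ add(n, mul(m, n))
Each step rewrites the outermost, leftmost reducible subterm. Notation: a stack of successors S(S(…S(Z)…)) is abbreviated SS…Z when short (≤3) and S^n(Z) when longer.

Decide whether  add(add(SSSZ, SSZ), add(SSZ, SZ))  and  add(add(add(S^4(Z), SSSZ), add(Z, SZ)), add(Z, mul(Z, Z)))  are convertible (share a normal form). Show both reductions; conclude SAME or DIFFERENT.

Term A:
  start: add(add(SSSZ, SSZ), add(SSZ, SZ))
  step 1: add(S(add(SSZ, SSZ)), add(SSZ, SZ))
  step 2: S(add(add(SSZ, SSZ), add(SSZ, SZ)))
  step 3: S(add(S(add(SZ, SSZ)), add(SSZ, SZ)))
  step 4: S(S(add(add(SZ, SSZ), add(SSZ, SZ))))
  step 5: S(S(add(S(add(Z, SSZ)), add(SSZ, SZ))))
  step 6: S(S(S(add(add(Z, SSZ), add(SSZ, SZ)))))
  step 7: S(S(S(add(SSZ, add(SSZ, SZ)))))
  step 8: S(S(S(S(add(SZ, add(SSZ, SZ))))))
  step 9: S(S(S(S(S(add(Z, add(SSZ, SZ)))))))
  step 10: S(S(S(S(S(add(SSZ, SZ))))))
  step 11: S(S(S(S(S(S(add(SZ, SZ)))))))
  step 12: S(S(S(S(S(S(S(add(Z, SZ))))))))
  step 13: S^8(Z)

Term B:
  start: add(add(add(S^4(Z), SSSZ), add(Z, SZ)), add(Z, mul(Z, Z)))
  step 1: add(add(S(add(SSSZ, SSSZ)), add(Z, SZ)), add(Z, mul(Z, Z)))
  step 2: add(S(add(add(SSSZ, SSSZ), add(Z, SZ))), add(Z, mul(Z, Z)))
  step 3: S(add(add(add(SSSZ, SSSZ), add(Z, SZ)), add(Z, mul(Z, Z))))
  step 4: S(add(add(S(add(SSZ, SSSZ)), add(Z, SZ)), add(Z, mul(Z, Z))))
  step 5: S(add(S(add(add(SSZ, SSSZ), add(Z, SZ))), add(Z, mul(Z, Z))))
  step 6: S(S(add(add(add(SSZ, SSSZ), add(Z, SZ)), add(Z, mul(Z, Z)))))
  step 7: S(S(add(add(S(add(SZ, SSSZ)), add(Z, SZ)), add(Z, mul(Z, Z)))))
  step 8: S(S(add(S(add(add(SZ, SSSZ), add(Z, SZ))), add(Z, mul(Z, Z)))))
  step 9: S(S(S(add(add(add(SZ, SSSZ), add(Z, SZ)), add(Z, mul(Z, Z))))))
  step 10: S(S(S(add(add(S(add(Z, SSSZ)), add(Z, SZ)), add(Z, mul(Z, Z))))))
  step 11: S(S(S(add(S(add(add(Z, SSSZ), add(Z, SZ))), add(Z, mul(Z, Z))))))
  step 12: S(S(S(S(add(add(add(Z, SSSZ), add(Z, SZ)), add(Z, mul(Z, Z)))))))
  step 13: S(S(S(S(add(add(SSSZ, add(Z, SZ)), add(Z, mul(Z, Z)))))))
  step 14: S(S(S(S(add(S(add(SSZ, add(Z, SZ))), add(Z, mul(Z, Z)))))))
  step 15: S(S(S(S(S(add(add(SSZ, add(Z, SZ)), add(Z, mul(Z, Z))))))))
  step 16: S(S(S(S(S(add(S(add(SZ, add(Z, SZ))), add(Z, mul(Z, Z))))))))
  step 17: S(S(S(S(S(S(add(add(SZ, add(Z, SZ)), add(Z, mul(Z, Z)))))))))
  step 18: S(S(S(S(S(S(add(S(add(Z, add(Z, SZ))), add(Z, mul(Z, Z)))))))))
  step 19: S(S(S(S(S(S(S(add(add(Z, add(Z, SZ)), add(Z, mul(Z, Z))))))))))
  step 20: S(S(S(S(S(S(S(add(add(Z, SZ), add(Z, mul(Z, Z))))))))))
  step 21: S(S(S(S(S(S(S(add(SZ, add(Z, mul(Z, Z))))))))))
  step 22: S(S(S(S(S(S(S(S(add(Z, add(Z, mul(Z, Z)))))))))))
  step 23: S(S(S(S(S(S(S(S(add(Z, mul(Z, Z))))))))))
  step 24: S(S(S(S(S(S(S(S(mul(Z, Z)))))))))
  step 25: S^8(Z)

Answer: SAME — A ⇓ S^8(Z), B ⇓ S^8(Z)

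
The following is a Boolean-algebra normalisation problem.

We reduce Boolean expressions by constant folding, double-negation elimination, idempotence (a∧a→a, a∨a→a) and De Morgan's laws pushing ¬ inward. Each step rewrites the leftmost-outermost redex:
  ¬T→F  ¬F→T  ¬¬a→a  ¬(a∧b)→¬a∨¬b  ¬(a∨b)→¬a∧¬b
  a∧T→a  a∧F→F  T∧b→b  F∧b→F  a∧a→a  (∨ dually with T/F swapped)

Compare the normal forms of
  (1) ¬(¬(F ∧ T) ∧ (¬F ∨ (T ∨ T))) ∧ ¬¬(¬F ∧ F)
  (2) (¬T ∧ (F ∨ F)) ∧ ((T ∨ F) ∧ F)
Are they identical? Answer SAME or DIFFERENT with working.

Answer: SAME — A ⇓ F, B ⇓ F

Reduction:
Term A:
  start: ¬(¬(F ∧ T) ∧ (¬F ∨ (T ∨ T))) ∧ ¬¬(¬F ∧ F)
  →1  (¬¬(F ∧ T) ∨ ¬(¬F ∨ (T ∨ T))) ∧ ¬¬(¬F ∧ F)
  →2  ((F ∧ T) ∨ ¬(¬F ∨ (T ∨ T))) ∧ ¬¬(¬F ∧ F)
  →3  (F ∨ ¬(¬F ∨ (T ∨ T))) ∧ ¬¬(¬F ∧ F)
  →4  ¬(¬F ∨ (T ∨ T)) ∧ ¬¬(¬F ∧ F)
  →5  (¬¬F ∧ ¬(T ∨ T)) ∧ ¬¬(¬F ∧ F)
  →6  (F ∧ ¬(T ∨ T)) ∧ ¬¬(¬F ∧ F)
  →7  F ∧ ¬¬(¬F ∧ F)
  →8  F

Term B:
  start: (¬T ∧ (F ∨ F)) ∧ ((T ∨ F) ∧ F)
  →1  (F ∧ (F ∨ F)) ∧ ((T ∨ F) ∧ F)
  →2  F ∧ ((T ∨ F) ∧ F)
  →3  F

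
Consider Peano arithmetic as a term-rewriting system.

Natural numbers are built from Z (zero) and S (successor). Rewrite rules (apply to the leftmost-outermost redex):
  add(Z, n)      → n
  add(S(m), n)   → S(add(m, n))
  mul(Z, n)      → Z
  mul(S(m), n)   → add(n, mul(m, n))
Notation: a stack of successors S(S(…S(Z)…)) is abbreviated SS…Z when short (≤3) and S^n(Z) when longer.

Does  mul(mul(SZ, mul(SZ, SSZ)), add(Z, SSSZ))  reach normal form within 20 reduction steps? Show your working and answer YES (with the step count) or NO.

  start: mul(mul(SZ, mul(SZ, SSZ)), add(Z, SSSZ))
  [1] mul(add(mul(SZ, SSZ), mul(Z, mul(SZ, SSZ))), add(Z, SSSZ))
  [2] mul(add(add(SSZ, mul(Z, SSZ)), mul(Z, mul(SZ, SSZ))), add(Z, SSSZ))
  [3] mul(add(S(add(SZ, mul(Z, SSZ))), mul(Z, mul(SZ, SSZ))), add(Z, SSSZ))
  [4] mul(S(add(add(SZ, mul(Z, SSZ)), mul(Z, mul(SZ, SSZ)))), add(Z, SSSZ))
  [5] add(add(Z, SSSZ), mul(add(add(SZ, mul(Z, SSZ)), mul(Z, mul(SZ, SSZ))), add(Z, SSSZ)))
  [6] add(SSSZ, mul(add(add(SZ, mul(Z, SSZ)), mul(Z, mul(SZ, SSZ))), add(Z, SSSZ)))
  [7] S(add(SSZ, mul(add(add(SZ, mul(Z, SSZ)), mul(Z, mul(SZ, SSZ))), add(Z, SSSZ))))
  [8] S(S(add(SZ, mul(add(add(SZ, mul(Z, SSZ)), mul(Z, mul(SZ, SSZ))), add(Z, SSSZ)))))
  [9] S(S(S(add(Z, mul(add(add(SZ, mul(Z, SSZ)), mul(Z, mul(SZ, SSZ))), add(Z, SSSZ))))))
  [10] S(S(S(mul(add(add(SZ, mul(Z, SSZ)), mul(Z, mul(SZ, SSZ))), add(Z, SSSZ)))))
  [11] S(S(S(mul(add(S(add(Z, mul(Z, SSZ))), mul(Z, mul(SZ, SSZ))), add(Z, SSSZ)))))
  [12] S(S(S(mul(S(add(add(Z, mul(Z, SSZ)), mul(Z, mul(SZ, SSZ)))), add(Z, SSSZ)))))
  [13] S(S(S(add(add(Z, SSSZ), mul(add(add(Z, mul(Z, SSZ)), mul(Z, mul(SZ, SSZ))), add(Z, SSSZ))))))
  [14] S(S(S(add(SSSZ, mul(add(add(Z, mul(Z, SSZ)), mul(Z, mul(SZ, SSZ))), add(Z, SSSZ))))))
  [15] S(S(S(S(add(SSZ, mul(add(add(Z, mul(Z, SSZ)), mul(Z, mul(SZ, SSZ))), add(Z, SSSZ)))))))
  [16] S(S(S(S(S(add(SZ, mul(add(add(Z, mul(Z, SSZ)), mul(Z, mul(SZ, SSZ))), add(Z, SSSZ))))))))
  [17] S(S(S(S(S(S(add(Z, mul(add(add(Z, mul(Z, SSZ)), mul(Z, mul(SZ, SSZ))), add(Z, SSSZ)))))))))
  [18] S(S(S(S(S(S(mul(add(add(Z, mul(Z, SSZ)), mul(Z, mul(SZ, SSZ))), add(Z, SSSZ))))))))
  [19] S(S(S(S(S(S(mul(add(mul(Z, SSZ), mul(Z, mul(SZ, SSZ))), add(Z, SSSZ))))))))
  [20] S(S(S(S(S(S(mul(add(Z, mul(Z, mul(SZ, SSZ))), add(Z, SSSZ))))))))

Answer: NO — after 20 steps the term is S(S(S(S(S(S(mul(add(Z, mul(Z, mul(SZ, SSZ))), add(Z, SSSZ)))))))), not yet normal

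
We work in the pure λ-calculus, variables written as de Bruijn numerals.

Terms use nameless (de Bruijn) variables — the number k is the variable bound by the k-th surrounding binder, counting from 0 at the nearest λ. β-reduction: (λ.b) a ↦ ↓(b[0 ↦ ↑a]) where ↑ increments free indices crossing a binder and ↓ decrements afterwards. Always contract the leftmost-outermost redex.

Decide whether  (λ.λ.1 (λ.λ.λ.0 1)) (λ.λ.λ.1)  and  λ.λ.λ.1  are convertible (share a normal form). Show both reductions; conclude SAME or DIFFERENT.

Answer: SAME — A ⇓ λ.λ.λ.1, B ⇓ λ.λ.λ.1

Working:
Term A:
  start: (λ.λ.1 (λ.λ.λ.0 1)) (λ.λ.λ.1)
  step 1: λ.(λ.λ.λ.1) (λ.λ.λ.0 1)
  step 2: λ.λ.λ.1

Term B:
  start: λ.λ.λ.1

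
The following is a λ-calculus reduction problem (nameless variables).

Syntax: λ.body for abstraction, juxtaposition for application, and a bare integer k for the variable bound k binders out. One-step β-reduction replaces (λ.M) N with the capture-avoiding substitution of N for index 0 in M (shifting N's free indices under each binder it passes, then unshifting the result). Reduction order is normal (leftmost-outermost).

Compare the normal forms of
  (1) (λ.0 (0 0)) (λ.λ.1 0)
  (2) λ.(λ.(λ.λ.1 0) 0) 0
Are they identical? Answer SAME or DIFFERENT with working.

Term A:
  start: (λ.0 (0 0)) (λ.λ.1 0)
  step 1: (λ.λ.1 0) ((λ.λ.1 0) (λ.λ.1 0))
  step 2: λ.(λ.λ.1 0) (λ.λ.1 0) 0
  step 3: λ.(λ.(λ.λ.1 0) 0) 0
  step 4: λ.(λ.λ.1 0) 0
  step 5: λ.λ.1 0

Term B:
  start: λ.(λ.(λ.λ.1 0) 0) 0
  step 1: λ.(λ.λ.1 0) 0
  step 2: λ.λ.1 0

Answer: SAME — A ⇓ λ.λ.1 0, B ⇓ λ.λ.1 0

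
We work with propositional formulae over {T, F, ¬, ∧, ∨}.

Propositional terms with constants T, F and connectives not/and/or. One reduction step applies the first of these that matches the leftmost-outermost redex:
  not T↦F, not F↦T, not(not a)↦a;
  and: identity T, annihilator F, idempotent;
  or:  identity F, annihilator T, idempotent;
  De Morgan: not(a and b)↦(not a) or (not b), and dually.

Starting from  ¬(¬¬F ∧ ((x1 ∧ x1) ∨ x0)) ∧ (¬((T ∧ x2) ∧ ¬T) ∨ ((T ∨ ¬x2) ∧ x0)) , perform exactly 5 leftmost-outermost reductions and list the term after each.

Answer: after 5 steps: ¬((T ∧ x2) ∧ ¬T) ∨ ((T ∨ ¬x2) ∧ x0)

Working:
  start: ¬(¬¬F ∧ ((x1 ∧ x1) ∨ x0)) ∧ (¬((T ∧ x2) ∧ ¬T) ∨ ((T ∨ ¬x2) ∧ x0))
  →1  (¬¬¬F ∨ ¬((x1 ∧ x1) ∨ x0)) ∧ (¬((T ∧ x2) ∧ ¬T) ∨ ((T ∨ ¬x2) ∧ x0))
  →2  (¬F ∨ ¬((x1 ∧ x1) ∨ x0)) ∧ (¬((T ∧ x2) ∧ ¬T) ∨ ((T ∨ ¬x2) ∧ x0))
  →3  (T ∨ ¬((x1 ∧ x1) ∨ x0)) ∧ (¬((T ∧ x2) ∧ ¬T) ∨ ((T ∨ ¬x2) ∧ x0))
  →4  T ∧ (¬((T ∧ x2) ∧ ¬T) ∨ ((T ∨ ¬x2) ∧ x0))
  →5  ¬((T ∧ x2) ∧ ¬T) ∨ ((T ∨ ¬x2) ∧ x0)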